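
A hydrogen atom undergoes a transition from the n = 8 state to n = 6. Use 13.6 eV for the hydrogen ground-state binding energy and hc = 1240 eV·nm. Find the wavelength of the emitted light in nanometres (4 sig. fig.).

7503 nm

ΔE = 13.60 × (1/6² − 1/8²) = 13.60 × 0.01215 = 0.1653 eV.
λ = hc/ΔE = 1240 / 0.1653 = 7503 nm.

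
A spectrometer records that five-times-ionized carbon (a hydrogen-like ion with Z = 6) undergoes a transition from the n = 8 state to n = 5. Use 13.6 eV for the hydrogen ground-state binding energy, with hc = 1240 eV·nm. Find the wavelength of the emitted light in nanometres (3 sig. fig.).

104 nm

For Z = 6 the level energies scale as Z², so the effective Rydberg energy is 13.6 × 36 = 489.6 eV.
ΔE = 489.6 × (1/5² − 1/8²) = 489.6 × 0.02438 = 11.93 eV.
λ = hc/ΔE = 1240 / 11.93 = 104 nm.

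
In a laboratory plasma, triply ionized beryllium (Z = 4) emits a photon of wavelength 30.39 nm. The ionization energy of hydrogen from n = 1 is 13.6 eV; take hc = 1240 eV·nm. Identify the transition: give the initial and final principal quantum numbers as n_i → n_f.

The photon energy is ΔE = hc/λ = 1240 / 30.39 = 40.80 eV.
With Z = 4, ΔE = 217.6 × (1/n_f² − 1/n_i²), so 1/n_f² − 1/n_i² = 0.1875.
Trying n_f = 2 gives 1/n_i² = 0.06249, i.e. n_i ≈ 4; this pair matches.

n_i = 4, n_f = 2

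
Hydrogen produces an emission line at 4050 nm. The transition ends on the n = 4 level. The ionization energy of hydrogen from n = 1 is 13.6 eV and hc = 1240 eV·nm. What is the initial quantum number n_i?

n_i = 5

The photon energy is ΔE = hc/λ = 1240 / 4050 = 0.3062 eV.
With Z = 1, ΔE = 13.60 × (1/n_f² − 1/n_i²), so 1/n_f² − 1/n_i² = 0.02251.
With n_f = 4: 1/n_i² = 1/16 − 0.02251 = 0.03999, so n_i ≈ 5.00.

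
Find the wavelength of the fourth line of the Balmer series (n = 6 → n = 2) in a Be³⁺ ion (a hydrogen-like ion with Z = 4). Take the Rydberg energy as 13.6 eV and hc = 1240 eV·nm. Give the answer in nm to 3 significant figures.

The Balmer series terminates on n_f = 2; the fourth line has n_i = 2+4 = 6.
ΔE = 217.6 × (1/2² − 1/6²) = 48.36 eV.
λ = 1240 / 48.36 = 25.6 nm.

25.6 nm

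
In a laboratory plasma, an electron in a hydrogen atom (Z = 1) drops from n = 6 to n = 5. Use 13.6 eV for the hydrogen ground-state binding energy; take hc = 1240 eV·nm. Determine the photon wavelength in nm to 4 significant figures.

7460 nm

ΔE = 13.60 × (1/5² − 1/6²) = 13.60 × 0.01222 = 0.1662 eV.
λ = hc/ΔE = 1240 / 0.1662 = 7460 nm.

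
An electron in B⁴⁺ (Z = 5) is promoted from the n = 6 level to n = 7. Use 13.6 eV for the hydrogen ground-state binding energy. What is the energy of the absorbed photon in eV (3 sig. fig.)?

The Bohr energies scale as Z², so for Z = 5: E_n = −340.0/n² eV.
E_7 = −340.0/49 = −6.939 eV and E_6 = −340.0/36 = −9.444 eV.
The photon energy is |E_7 − E_6| = 2.51 eV.

2.51 eV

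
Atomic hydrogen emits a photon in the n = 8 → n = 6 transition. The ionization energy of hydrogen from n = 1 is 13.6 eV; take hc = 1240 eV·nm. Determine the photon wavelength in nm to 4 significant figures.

7503 nm

ΔE = 13.60 × (1/6² − 1/8²) = 13.60 × 0.01215 = 0.1653 eV.
λ = hc/ΔE = 1240 / 0.1653 = 7503 nm.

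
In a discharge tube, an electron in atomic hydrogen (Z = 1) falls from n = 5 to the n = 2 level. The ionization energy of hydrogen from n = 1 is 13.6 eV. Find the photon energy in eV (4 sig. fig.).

2.856 eV

E_5 = −13.60/25 = −0.5440 eV and E_2 = −13.60/4 = −3.400 eV.
The photon energy is |E_5 − E_2| = 2.856 eV.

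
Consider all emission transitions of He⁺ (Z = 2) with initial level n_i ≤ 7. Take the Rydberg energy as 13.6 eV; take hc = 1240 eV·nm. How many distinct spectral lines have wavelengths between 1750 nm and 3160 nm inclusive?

2

Enumerate all n_i → n_f pairs with 1 ≤ n_f < n_i ≤ 7 and compute λ = 1240 / [13.6·4·(1/n_f² − 1/n_i²)].
Lines falling in [1750, 3160] nm: 6→5 (1865 nm), 7→6 (3093 nm).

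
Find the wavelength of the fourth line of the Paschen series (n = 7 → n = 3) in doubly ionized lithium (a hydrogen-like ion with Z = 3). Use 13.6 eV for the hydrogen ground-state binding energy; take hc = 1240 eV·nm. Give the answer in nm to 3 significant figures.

112 nm

The Paschen series terminates on n_f = 3; the fourth line has n_i = 3+4 = 7.
ΔE = 122.4 × (1/3² − 1/7²) = 11.10 eV.
λ = 1240 / 11.10 = 112 nm.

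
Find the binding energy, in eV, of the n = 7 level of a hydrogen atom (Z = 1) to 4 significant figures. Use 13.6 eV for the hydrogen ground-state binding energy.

0.2776 eV

E_7 = −13.60/49 = −0.2776 eV, so ionization (to E = 0) requires 0.2776 eV.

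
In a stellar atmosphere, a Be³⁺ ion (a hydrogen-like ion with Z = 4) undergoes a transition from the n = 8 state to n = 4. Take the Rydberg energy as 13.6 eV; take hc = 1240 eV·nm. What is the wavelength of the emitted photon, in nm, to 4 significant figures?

121.6 nm

For Z = 4 the level energies scale as Z², so the effective Rydberg energy is 13.6 × 16 = 217.6 eV.
ΔE = 217.6 × (1/4² − 1/8²) = 217.6 × 0.04688 = 10.20 eV.
λ = hc/ΔE = 1240 / 10.20 = 121.6 nm.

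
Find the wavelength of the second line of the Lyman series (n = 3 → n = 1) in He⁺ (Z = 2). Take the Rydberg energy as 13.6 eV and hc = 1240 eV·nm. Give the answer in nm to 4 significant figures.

25.64 nm

The Lyman series terminates on n_f = 1; the second line has n_i = 1+2 = 3.
ΔE = 54.40 × (1/1² − 1/3²) = 48.36 eV.
λ = 1240 / 48.36 = 25.64 nm.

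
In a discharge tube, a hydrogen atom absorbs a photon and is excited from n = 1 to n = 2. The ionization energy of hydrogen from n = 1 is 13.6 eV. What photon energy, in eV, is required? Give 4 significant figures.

E_2 = −13.60/4 = −3.400 eV and E_1 = −13.60/1 = −13.60 eV.
The photon energy is |E_2 − E_1| = 10.20 eV.

10.20 eV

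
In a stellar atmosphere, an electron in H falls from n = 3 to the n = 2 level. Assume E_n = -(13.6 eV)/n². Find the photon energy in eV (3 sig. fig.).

E_3 = −13.60/9 = −1.511 eV and E_2 = −13.60/4 = −3.400 eV.
The photon energy is |E_3 − E_2| = 1.89 eV.

1.89 eV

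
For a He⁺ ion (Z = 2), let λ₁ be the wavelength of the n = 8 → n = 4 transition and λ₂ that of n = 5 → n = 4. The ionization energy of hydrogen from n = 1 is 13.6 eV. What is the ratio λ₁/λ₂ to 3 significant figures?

λ ∝ 1/ΔE ∝ 1/(1/n_f² − 1/n_i²), and the Z² and hc factors cancel in the ratio.
λ₁/λ₂ = (1/4² − 1/5²)/(1/4² − 1/8²) = 0.02250/0.04688 = 0.480.

0.480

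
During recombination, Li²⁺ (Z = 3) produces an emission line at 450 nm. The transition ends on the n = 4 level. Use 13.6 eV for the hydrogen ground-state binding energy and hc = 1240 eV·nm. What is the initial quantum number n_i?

n_i = 5

The photon energy is ΔE = hc/λ = 1240 / 450 = 2.756 eV.
With Z = 3, ΔE = 122.4 × (1/n_f² − 1/n_i²), so 1/n_f² − 1/n_i² = 0.02251.
With n_f = 4: 1/n_i² = 1/16 − 0.02251 = 0.03999, so n_i ≈ 5.00.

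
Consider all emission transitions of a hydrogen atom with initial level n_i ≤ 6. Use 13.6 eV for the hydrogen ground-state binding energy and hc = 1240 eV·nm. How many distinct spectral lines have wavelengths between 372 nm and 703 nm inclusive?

Enumerate all n_i → n_f pairs with 1 ≤ n_f < n_i ≤ 6 and compute λ = 1240 / [13.6·1·(1/n_f² − 1/n_i²)].
Lines falling in [372, 703] nm: 6→2 (410.3 nm), 5→2 (434.2 nm), 4→2 (486.3 nm), 3→2 (656.5 nm).

4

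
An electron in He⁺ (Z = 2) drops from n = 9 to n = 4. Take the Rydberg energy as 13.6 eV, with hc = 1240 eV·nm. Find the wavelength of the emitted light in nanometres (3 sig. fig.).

For Z = 2 the level energies scale as Z², so the effective Rydberg energy is 13.6 × 4 = 54.40 eV.
ΔE = 54.40 × (1/4² − 1/9²) = 54.40 × 0.05015 = 2.728 eV.
λ = hc/ΔE = 1240 / 2.728 = 454 nm.

454 nm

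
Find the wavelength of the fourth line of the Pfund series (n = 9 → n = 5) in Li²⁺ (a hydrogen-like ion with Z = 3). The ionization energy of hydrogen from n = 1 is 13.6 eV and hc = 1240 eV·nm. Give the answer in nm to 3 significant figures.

366 nm

The Pfund series terminates on n_f = 5; the fourth line has n_i = 5+4 = 9.
ΔE = 122.4 × (1/5² − 1/9²) = 3.385 eV.
λ = 1240 / 3.385 = 366 nm.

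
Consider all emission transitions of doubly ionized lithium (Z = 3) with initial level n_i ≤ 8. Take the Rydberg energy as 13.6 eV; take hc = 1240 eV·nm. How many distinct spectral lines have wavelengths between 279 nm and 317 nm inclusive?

1

Enumerate all n_i → n_f pairs with 1 ≤ n_f < n_i ≤ 8 and compute λ = 1240 / [13.6·9·(1/n_f² − 1/n_i²)].
Lines falling in [279, 317] nm: 6→4 (291.8 nm).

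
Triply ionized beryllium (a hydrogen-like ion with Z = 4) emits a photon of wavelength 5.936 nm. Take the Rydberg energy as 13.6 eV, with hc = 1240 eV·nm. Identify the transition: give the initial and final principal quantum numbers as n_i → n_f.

The photon energy is ΔE = hc/λ = 1240 / 5.936 = 208.9 eV.
With Z = 4, ΔE = 217.6 × (1/n_f² − 1/n_i²), so 1/n_f² − 1/n_i² = 0.9600.
Trying n_f = 1 gives 1/n_i² = 0.04001, i.e. n_i ≈ 5; this pair matches.

n_i = 5, n_f = 1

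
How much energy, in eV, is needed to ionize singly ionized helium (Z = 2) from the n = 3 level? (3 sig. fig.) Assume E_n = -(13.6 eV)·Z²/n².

6.04 eV

E_n = −13.6 Z²/n² = −54.40/n² eV for Z = 2.
E_3 = −54.40/9 = −6.04 eV, so ionization (to E = 0) requires 6.04 eV.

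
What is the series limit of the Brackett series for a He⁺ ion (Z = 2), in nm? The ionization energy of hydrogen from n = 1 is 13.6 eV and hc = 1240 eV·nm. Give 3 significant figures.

365 nm

The Brackett series has lower level n_f = 4; the series limit corresponds to n_i → ∞.
ΔE_max = 13.6 × 4 / 4² = 3.400 eV.
λ_min = 1240 / 3.400 = 365 nm.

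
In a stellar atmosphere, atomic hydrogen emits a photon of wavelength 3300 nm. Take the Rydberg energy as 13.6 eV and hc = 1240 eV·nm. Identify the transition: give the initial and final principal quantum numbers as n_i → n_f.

The photon energy is ΔE = hc/λ = 1240 / 3300 = 0.3758 eV.
With Z = 1, ΔE = 13.60 × (1/n_f² − 1/n_i²), so 1/n_f² − 1/n_i² = 0.02763.
Trying n_f = 5 gives 1/n_i² = 0.01237, i.e. n_i ≈ 9; this pair matches.

n_i = 9, n_f = 5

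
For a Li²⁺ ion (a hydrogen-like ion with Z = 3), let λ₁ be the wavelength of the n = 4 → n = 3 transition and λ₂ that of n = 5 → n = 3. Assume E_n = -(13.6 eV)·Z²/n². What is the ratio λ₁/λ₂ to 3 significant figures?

1.46

λ ∝ 1/ΔE ∝ 1/(1/n_f² − 1/n_i²), and the Z² and hc factors cancel in the ratio.
λ₁/λ₂ = (1/3² − 1/5²)/(1/3² − 1/4²) = 0.07111/0.04861 = 1.46.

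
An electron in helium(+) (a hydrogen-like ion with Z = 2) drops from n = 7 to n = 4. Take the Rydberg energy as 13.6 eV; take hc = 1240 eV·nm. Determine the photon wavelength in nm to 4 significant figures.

For Z = 2 the level energies scale as Z², so the effective Rydberg energy is 13.6 × 4 = 54.40 eV.
ΔE = 54.40 × (1/4² − 1/7²) = 54.40 × 0.04209 = 2.290 eV.
λ = hc/ΔE = 1240 / 2.290 = 541.5 nm.

541.5 nm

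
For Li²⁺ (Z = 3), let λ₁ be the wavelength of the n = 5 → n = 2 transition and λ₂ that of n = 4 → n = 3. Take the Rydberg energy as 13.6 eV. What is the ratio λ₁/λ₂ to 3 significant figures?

λ ∝ 1/ΔE ∝ 1/(1/n_f² − 1/n_i²), and the Z² and hc factors cancel in the ratio.
λ₁/λ₂ = (1/3² − 1/4²)/(1/2² − 1/5²) = 0.04861/0.2100 = 0.231.

0.231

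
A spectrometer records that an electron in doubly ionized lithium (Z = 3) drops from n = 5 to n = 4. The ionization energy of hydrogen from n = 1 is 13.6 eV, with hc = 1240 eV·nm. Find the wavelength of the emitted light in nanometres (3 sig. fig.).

For Z = 3 the level energies scale as Z², so the effective Rydberg energy is 13.6 × 9 = 122.4 eV.
ΔE = 122.4 × (1/4² − 1/5²) = 122.4 × 0.02250 = 2.754 eV.
λ = hc/ΔE = 1240 / 2.754 = 450 nm.

450 nm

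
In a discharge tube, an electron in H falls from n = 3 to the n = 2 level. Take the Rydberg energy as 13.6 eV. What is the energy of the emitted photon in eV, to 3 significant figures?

E_3 = −13.60/9 = −1.511 eV and E_2 = −13.60/4 = −3.400 eV.
The photon energy is |E_3 − E_2| = 1.89 eV.

1.89 eV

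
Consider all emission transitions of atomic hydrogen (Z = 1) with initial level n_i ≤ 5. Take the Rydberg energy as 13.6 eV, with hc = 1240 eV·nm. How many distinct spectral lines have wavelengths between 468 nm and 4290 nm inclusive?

5

Enumerate all n_i → n_f pairs with 1 ≤ n_f < n_i ≤ 5 and compute λ = 1240 / [13.6·1·(1/n_f² − 1/n_i²)].
Lines falling in [468, 4290] nm: 4→2 (486.3 nm), 3→2 (656.5 nm), 5→3 (1282 nm), 4→3 (1876 nm), 5→4 (4052 nm).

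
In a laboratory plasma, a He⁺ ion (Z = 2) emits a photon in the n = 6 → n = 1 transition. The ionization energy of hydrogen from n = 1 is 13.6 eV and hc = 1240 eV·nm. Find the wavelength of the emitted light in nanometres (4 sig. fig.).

23.45 nm

For Z = 2 the level energies scale as Z², so the effective Rydberg energy is 13.6 × 4 = 54.40 eV.
ΔE = 54.40 × (1/1² − 1/6²) = 54.40 × 0.9722 = 52.89 eV.
λ = hc/ΔE = 1240 / 52.89 = 23.45 nm.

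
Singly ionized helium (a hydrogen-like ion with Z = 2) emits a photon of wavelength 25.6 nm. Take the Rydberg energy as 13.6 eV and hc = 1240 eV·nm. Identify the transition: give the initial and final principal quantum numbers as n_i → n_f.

n_i = 3, n_f = 1

The photon energy is ΔE = hc/λ = 1240 / 25.6 = 48.44 eV.
With Z = 2, ΔE = 54.40 × (1/n_f² − 1/n_i²), so 1/n_f² − 1/n_i² = 0.8904.
Trying n_f = 1 gives 1/n_i² = 0.1096, i.e. n_i ≈ 3; this pair matches.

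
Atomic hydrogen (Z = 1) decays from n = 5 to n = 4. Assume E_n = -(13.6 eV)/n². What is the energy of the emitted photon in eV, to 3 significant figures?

0.306 eV

E_5 = −13.60/25 = −0.5440 eV and E_4 = −13.60/16 = −0.8500 eV.
The photon energy is |E_5 − E_4| = 0.306 eV.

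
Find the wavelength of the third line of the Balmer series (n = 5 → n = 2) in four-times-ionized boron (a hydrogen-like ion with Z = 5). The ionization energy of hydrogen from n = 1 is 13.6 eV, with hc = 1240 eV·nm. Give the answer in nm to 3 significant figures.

The Balmer series terminates on n_f = 2; the third line has n_i = 2+3 = 5.
ΔE = 340.0 × (1/2² − 1/5²) = 71.40 eV.
λ = 1240 / 71.40 = 17.4 nm.

17.4 nm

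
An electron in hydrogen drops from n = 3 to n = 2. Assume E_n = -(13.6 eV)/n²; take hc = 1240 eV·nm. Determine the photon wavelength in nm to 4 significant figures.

656.5 nm

ΔE = 13.60 × (1/2² − 1/3²) = 13.60 × 0.1389 = 1.889 eV.
λ = hc/ΔE = 1240 / 1.889 = 656.5 nm.
This line belongs to the Balmer series.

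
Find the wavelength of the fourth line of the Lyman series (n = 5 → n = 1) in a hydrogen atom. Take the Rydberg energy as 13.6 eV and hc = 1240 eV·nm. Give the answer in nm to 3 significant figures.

The Lyman series terminates on n_f = 1; the fourth line has n_i = 1+4 = 5.
ΔE = 13.60 × (1/1² − 1/5²) = 13.06 eV.
λ = 1240 / 13.06 = 95.0 nm.

95.0 nm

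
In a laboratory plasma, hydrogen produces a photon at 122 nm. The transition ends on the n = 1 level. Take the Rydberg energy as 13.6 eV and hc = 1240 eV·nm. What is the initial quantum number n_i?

n_i = 2

The photon energy is ΔE = hc/λ = 1240 / 122 = 10.16 eV.
With Z = 1, ΔE = 13.60 × (1/n_f² − 1/n_i²), so 1/n_f² − 1/n_i² = 0.7473.
With n_f = 1: 1/n_i² = 1/1 − 0.7473 = 0.2527, so n_i ≈ 1.99.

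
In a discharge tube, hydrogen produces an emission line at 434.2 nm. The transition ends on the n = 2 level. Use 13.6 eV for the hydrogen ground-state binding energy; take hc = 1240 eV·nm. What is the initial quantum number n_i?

n_i = 5

The photon energy is ΔE = hc/λ = 1240 / 434.2 = 2.856 eV.
With Z = 1, ΔE = 13.60 × (1/n_f² − 1/n_i²), so 1/n_f² − 1/n_i² = 0.2100.
With n_f = 2: 1/n_i² = 1/4 − 0.2100 = 0.04001, so n_i ≈ 5.00.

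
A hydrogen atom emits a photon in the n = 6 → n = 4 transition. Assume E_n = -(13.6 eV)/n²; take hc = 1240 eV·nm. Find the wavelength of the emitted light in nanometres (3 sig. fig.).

2630 nm

ΔE = 13.60 × (1/4² − 1/6²) = 13.60 × 0.03472 = 0.4722 eV.
λ = hc/ΔE = 1240 / 0.4722 = 2630 nm.
This line belongs to the Brackett series.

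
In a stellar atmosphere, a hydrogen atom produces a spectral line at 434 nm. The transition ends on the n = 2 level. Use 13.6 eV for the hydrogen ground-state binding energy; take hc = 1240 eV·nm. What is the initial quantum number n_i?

n_i = 5

The photon energy is ΔE = hc/λ = 1240 / 434 = 2.857 eV.
With Z = 1, ΔE = 13.60 × (1/n_f² − 1/n_i²), so 1/n_f² − 1/n_i² = 0.2101.
With n_f = 2: 1/n_i² = 1/4 − 0.2101 = 0.03992, so n_i ≈ 5.01.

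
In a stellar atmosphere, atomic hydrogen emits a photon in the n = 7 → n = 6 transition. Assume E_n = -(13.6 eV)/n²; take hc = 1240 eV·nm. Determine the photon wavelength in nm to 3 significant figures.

12400 nm

ΔE = 13.60 × (1/6² − 1/7²) = 13.60 × 0.007370 = 0.1002 eV.
λ = hc/ΔE = 1240 / 0.1002 = 12400 nm.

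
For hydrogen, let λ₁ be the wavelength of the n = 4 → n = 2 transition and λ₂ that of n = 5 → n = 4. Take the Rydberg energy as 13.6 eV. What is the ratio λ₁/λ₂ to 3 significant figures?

0.120

λ ∝ 1/ΔE ∝ 1/(1/n_f² − 1/n_i²), and the Z² and hc factors cancel in the ratio.
λ₁/λ₂ = (1/4² − 1/5²)/(1/2² − 1/4²) = 0.02250/0.1875 = 0.120.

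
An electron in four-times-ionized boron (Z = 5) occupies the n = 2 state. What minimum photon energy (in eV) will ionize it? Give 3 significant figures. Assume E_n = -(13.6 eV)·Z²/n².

85.0 eV

E_n = −13.6 Z²/n² = −340.0/n² eV for Z = 5.
E_2 = −340.0/4 = −85.0 eV, so ionization (to E = 0) requires 85.0 eV.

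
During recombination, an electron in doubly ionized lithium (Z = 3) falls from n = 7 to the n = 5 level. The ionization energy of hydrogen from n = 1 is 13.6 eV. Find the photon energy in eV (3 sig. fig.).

2.40 eV

The Bohr energies scale as Z², so for Z = 3: E_n = −122.4/n² eV.
E_7 = −122.4/49 = −2.498 eV and E_5 = −122.4/25 = −4.896 eV.
The photon energy is |E_7 − E_5| = 2.40 eV.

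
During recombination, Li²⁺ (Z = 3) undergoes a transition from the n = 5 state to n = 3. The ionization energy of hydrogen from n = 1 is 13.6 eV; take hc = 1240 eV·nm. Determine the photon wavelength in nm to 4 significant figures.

142.5 nm

For Z = 3 the level energies scale as Z², so the effective Rydberg energy is 13.6 × 9 = 122.4 eV.
ΔE = 122.4 × (1/3² − 1/5²) = 122.4 × 0.07111 = 8.704 eV.
λ = hc/ΔE = 1240 / 8.704 = 142.5 nm.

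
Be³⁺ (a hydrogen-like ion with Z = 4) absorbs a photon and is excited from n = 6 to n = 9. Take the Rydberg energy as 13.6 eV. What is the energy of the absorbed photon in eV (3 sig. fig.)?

The Bohr energies scale as Z², so for Z = 4: E_n = −217.6/n² eV.
E_9 = −217.6/81 = −2.686 eV and E_6 = −217.6/36 = −6.044 eV.
The photon energy is |E_9 − E_6| = 3.36 eV.

3.36 eV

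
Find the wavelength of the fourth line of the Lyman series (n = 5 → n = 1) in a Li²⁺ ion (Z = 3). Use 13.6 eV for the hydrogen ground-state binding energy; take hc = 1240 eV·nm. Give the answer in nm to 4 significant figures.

The Lyman series terminates on n_f = 1; the fourth line has n_i = 1+4 = 5.
ΔE = 122.4 × (1/1² − 1/5²) = 117.5 eV.
λ = 1240 / 117.5 = 10.55 nm.

10.55 nm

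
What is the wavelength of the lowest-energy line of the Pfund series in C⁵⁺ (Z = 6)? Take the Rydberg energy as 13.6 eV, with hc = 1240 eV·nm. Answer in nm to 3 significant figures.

207 nm

The Pfund series terminates on n_f = 5; the first line has n_i = 5+1 = 6.
ΔE = 489.6 × (1/5² − 1/6²) = 5.984 eV.
λ = 1240 / 5.984 = 207 nm.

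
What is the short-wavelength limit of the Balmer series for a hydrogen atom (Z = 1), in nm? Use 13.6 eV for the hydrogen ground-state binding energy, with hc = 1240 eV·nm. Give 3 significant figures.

The Balmer series has lower level n_f = 2; the series limit corresponds to n_i → ∞.
ΔE_max = 13.6 × 1 / 2² = 3.400 eV.
λ_min = 1240 / 3.400 = 365 nm.

365 nm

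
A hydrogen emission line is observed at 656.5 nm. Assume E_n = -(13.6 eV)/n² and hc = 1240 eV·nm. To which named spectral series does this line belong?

Balmer

ΔE = 1240/656.5 = 1.889 eV.
This matches 13.6 × (1/2² − 1/3²), so n_f = 2: the Balmer series.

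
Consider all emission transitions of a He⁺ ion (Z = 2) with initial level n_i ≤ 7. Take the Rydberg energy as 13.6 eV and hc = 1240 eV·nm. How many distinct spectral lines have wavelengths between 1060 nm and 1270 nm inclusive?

1

Enumerate all n_i → n_f pairs with 1 ≤ n_f < n_i ≤ 7 and compute λ = 1240 / [13.6·4·(1/n_f² − 1/n_i²)].
Lines falling in [1060, 1270] nm: 7→5 (1163 nm).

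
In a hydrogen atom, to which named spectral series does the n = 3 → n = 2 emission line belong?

Balmer

The series is set by the lower level: n_f = 2 is the Balmer series.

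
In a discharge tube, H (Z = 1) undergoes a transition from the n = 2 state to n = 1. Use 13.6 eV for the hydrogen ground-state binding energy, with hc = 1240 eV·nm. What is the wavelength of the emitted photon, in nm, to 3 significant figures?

ΔE = 13.60 × (1/1² − 1/2²) = 13.60 × 0.7500 = 10.20 eV.
λ = hc/ΔE = 1240 / 10.20 = 122 nm.
This line belongs to the Lyman series.

122 nm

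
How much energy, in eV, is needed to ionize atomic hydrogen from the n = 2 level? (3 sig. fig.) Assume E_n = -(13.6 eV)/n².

E_2 = −13.60/4 = −3.40 eV, so ionization (to E = 0) requires 3.40 eV.

3.40 eV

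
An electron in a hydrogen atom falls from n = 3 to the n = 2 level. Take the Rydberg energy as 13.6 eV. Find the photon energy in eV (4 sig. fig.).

E_3 = −13.60/9 = −1.511 eV and E_2 = −13.60/4 = −3.400 eV.
The photon energy is |E_3 − E_2| = 1.889 eV.

1.889 eV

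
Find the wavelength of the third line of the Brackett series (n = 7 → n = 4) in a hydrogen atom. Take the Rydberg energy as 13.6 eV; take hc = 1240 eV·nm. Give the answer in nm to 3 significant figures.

2170 nm

The Brackett series terminates on n_f = 4; the third line has n_i = 4+3 = 7.
ΔE = 13.60 × (1/4² − 1/7²) = 0.5724 eV.
λ = 1240 / 0.5724 = 2170 nm.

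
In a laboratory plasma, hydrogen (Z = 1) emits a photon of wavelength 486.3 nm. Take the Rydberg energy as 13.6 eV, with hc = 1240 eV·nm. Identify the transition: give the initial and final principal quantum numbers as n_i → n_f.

n_i = 4, n_f = 2

The photon energy is ΔE = hc/λ = 1240 / 486.3 = 2.550 eV.
With Z = 1, ΔE = 13.60 × (1/n_f² − 1/n_i²), so 1/n_f² − 1/n_i² = 0.1875.
Trying n_f = 2 gives 1/n_i² = 0.06251, i.e. n_i ≈ 4; this pair matches.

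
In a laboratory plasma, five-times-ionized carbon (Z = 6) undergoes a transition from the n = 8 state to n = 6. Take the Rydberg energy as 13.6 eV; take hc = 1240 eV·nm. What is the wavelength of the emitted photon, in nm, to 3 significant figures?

208 nm

For Z = 6 the level energies scale as Z², so the effective Rydberg energy is 13.6 × 36 = 489.6 eV.
ΔE = 489.6 × (1/6² − 1/8²) = 489.6 × 0.01215 = 5.950 eV.
λ = hc/ΔE = 1240 / 5.950 = 208 nm.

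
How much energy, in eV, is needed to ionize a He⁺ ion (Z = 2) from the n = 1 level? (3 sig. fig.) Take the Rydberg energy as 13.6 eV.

E_n = −13.6 Z²/n² = −54.40/n² eV for Z = 2.
E_1 = −54.40/1 = −54.4 eV, so ionization (to E = 0) requires 54.4 eV.

54.4 eV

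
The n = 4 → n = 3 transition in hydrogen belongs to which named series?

The series is set by the lower level: n_f = 3 is the Paschen series.

Paschen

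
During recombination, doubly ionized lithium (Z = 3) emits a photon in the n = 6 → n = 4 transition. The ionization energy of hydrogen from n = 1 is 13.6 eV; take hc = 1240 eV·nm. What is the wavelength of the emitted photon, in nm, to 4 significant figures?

291.8 nm

For Z = 3 the level energies scale as Z², so the effective Rydberg energy is 13.6 × 9 = 122.4 eV.
ΔE = 122.4 × (1/4² − 1/6²) = 122.4 × 0.03472 = 4.250 eV.
λ = hc/ΔE = 1240 / 4.250 = 291.8 nm.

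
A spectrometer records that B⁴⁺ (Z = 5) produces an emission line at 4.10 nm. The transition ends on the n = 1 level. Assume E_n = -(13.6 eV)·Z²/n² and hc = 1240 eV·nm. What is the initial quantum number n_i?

n_i = 3

The photon energy is ΔE = hc/λ = 1240 / 4.10 = 302.4 eV.
With Z = 5, ΔE = 340.0 × (1/n_f² − 1/n_i²), so 1/n_f² − 1/n_i² = 0.8895.
With n_f = 1: 1/n_i² = 1/1 − 0.8895 = 0.1105, so n_i ≈ 3.01.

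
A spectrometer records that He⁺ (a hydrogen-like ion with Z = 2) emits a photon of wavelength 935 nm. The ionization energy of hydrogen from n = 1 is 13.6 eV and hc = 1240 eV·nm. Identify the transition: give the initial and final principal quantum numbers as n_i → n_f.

n_i = 8, n_f = 5

The photon energy is ΔE = hc/λ = 1240 / 935 = 1.326 eV.
With Z = 2, ΔE = 54.40 × (1/n_f² − 1/n_i²), so 1/n_f² − 1/n_i² = 0.02438.
Trying n_f = 5 gives 1/n_i² = 0.01562, i.e. n_i ≈ 8; this pair matches.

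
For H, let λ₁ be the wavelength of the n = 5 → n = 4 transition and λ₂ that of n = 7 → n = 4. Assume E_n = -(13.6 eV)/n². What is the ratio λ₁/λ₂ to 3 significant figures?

λ ∝ 1/ΔE ∝ 1/(1/n_f² − 1/n_i²), and the Z² and hc factors cancel in the ratio.
λ₁/λ₂ = (1/4² − 1/7²)/(1/4² − 1/5²) = 0.04209/0.02250 = 1.87.

1.87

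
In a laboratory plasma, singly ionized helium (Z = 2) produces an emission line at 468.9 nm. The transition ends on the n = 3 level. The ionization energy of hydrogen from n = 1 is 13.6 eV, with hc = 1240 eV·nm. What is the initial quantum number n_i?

n_i = 4

The photon energy is ΔE = hc/λ = 1240 / 468.9 = 2.644 eV.
With Z = 2, ΔE = 54.40 × (1/n_f² − 1/n_i²), so 1/n_f² − 1/n_i² = 0.04861.
With n_f = 3: 1/n_i² = 1/9 − 0.04861 = 0.06250, so n_i ≈ 4.00.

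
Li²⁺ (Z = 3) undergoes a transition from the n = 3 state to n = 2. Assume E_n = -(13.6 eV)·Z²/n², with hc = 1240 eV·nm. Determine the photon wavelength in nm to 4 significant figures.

72.94 nm

For Z = 3 the level energies scale as Z², so the effective Rydberg energy is 13.6 × 9 = 122.4 eV.
ΔE = 122.4 × (1/2² − 1/3²) = 122.4 × 0.1389 = 17.00 eV.
λ = hc/ΔE = 1240 / 17.00 = 72.94 nm.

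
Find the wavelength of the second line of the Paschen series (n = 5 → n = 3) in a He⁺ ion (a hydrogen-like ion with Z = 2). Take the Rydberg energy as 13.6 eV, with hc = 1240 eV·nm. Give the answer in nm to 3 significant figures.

321 nm

The Paschen series terminates on n_f = 3; the second line has n_i = 3+2 = 5.
ΔE = 54.40 × (1/3² − 1/5²) = 3.868 eV.
λ = 1240 / 3.868 = 321 nm.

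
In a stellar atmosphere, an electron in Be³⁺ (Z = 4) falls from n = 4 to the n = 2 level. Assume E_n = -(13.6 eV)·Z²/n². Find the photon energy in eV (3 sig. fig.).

40.8 eV

The Bohr energies scale as Z², so for Z = 4: E_n = −217.6/n² eV.
E_4 = −217.6/16 = −13.60 eV and E_2 = −217.6/4 = −54.40 eV.
The photon energy is |E_4 − E_2| = 40.8 eV.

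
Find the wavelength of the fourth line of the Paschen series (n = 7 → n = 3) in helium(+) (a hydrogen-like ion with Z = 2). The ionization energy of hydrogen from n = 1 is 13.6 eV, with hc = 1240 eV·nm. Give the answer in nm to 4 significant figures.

The Paschen series terminates on n_f = 3; the fourth line has n_i = 3+4 = 7.
ΔE = 54.40 × (1/3² − 1/7²) = 4.934 eV.
λ = 1240 / 4.934 = 251.3 nm.

251.3 nm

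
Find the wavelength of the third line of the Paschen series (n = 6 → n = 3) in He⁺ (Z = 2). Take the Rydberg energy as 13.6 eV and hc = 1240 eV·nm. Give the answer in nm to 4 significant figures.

273.5 nm

The Paschen series terminates on n_f = 3; the third line has n_i = 3+3 = 6.
ΔE = 54.40 × (1/3² − 1/6²) = 4.533 eV.
λ = 1240 / 4.533 = 273.5 nm.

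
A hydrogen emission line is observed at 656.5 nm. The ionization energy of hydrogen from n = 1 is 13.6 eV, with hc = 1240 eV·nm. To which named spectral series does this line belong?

Balmer

ΔE = 1240/656.5 = 1.889 eV.
This matches 13.6 × (1/2² − 1/3²), so n_f = 2: the Balmer series.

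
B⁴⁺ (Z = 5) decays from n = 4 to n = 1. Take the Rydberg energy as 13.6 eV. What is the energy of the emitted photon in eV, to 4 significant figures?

318.8 eV

The Bohr energies scale as Z², so for Z = 5: E_n = −340.0/n² eV.
E_4 = −340.0/16 = −21.25 eV and E_1 = −340.0/1 = −340.0 eV.
The photon energy is |E_4 − E_1| = 318.8 eV.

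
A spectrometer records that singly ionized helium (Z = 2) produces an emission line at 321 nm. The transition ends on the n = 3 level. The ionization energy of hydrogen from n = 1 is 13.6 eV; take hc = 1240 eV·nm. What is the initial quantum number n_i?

n_i = 5

The photon energy is ΔE = hc/λ = 1240 / 321 = 3.863 eV.
With Z = 2, ΔE = 54.40 × (1/n_f² − 1/n_i²), so 1/n_f² − 1/n_i² = 0.07101.
With n_f = 3: 1/n_i² = 1/9 − 0.07101 = 0.04010, so n_i ≈ 4.99.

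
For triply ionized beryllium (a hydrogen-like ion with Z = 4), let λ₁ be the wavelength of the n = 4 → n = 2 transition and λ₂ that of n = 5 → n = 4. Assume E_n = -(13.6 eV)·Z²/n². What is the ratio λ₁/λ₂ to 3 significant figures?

λ ∝ 1/ΔE ∝ 1/(1/n_f² − 1/n_i²), and the Z² and hc factors cancel in the ratio.
λ₁/λ₂ = (1/4² − 1/5²)/(1/2² − 1/4²) = 0.02250/0.1875 = 0.120.

0.120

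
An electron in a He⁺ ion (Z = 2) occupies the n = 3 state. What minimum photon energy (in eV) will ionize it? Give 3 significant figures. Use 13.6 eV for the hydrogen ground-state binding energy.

6.04 eV

E_n = −13.6 Z²/n² = −54.40/n² eV for Z = 2.
E_3 = −54.40/9 = −6.04 eV, so ionization (to E = 0) requires 6.04 eV.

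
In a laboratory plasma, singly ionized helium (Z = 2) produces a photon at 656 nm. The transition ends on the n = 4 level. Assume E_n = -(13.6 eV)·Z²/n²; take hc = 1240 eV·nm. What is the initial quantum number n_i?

n_i = 6

The photon energy is ΔE = hc/λ = 1240 / 656 = 1.890 eV.
With Z = 2, ΔE = 54.40 × (1/n_f² − 1/n_i²), so 1/n_f² − 1/n_i² = 0.03475.
With n_f = 4: 1/n_i² = 1/16 − 0.03475 = 0.02775, so n_i ≈ 6.00.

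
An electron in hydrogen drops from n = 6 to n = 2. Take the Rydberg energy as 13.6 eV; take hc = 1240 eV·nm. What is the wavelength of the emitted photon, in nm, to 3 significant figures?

410 nm

ΔE = 13.60 × (1/2² − 1/6²) = 13.60 × 0.2222 = 3.022 eV.
λ = hc/ΔE = 1240 / 3.022 = 410 nm.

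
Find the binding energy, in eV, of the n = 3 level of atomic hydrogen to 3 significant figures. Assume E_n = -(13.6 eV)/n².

E_3 = −13.60/9 = −1.51 eV, so ionization (to E = 0) requires 1.51 eV.

1.51 eV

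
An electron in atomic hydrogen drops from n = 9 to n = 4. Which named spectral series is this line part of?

Brackett

The series is set by the lower level: n_f = 4 is the Brackett series.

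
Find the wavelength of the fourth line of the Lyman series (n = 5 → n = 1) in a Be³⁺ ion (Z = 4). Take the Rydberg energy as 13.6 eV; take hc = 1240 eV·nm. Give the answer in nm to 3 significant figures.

5.94 nm

The Lyman series terminates on n_f = 1; the fourth line has n_i = 1+4 = 5.
ΔE = 217.6 × (1/1² − 1/5²) = 208.9 eV.
λ = 1240 / 208.9 = 5.94 nm.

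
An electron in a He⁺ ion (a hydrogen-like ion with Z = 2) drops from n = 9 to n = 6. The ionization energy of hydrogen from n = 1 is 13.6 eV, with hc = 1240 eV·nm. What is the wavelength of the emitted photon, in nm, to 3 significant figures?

1480 nm

For Z = 2 the level energies scale as Z², so the effective Rydberg energy is 13.6 × 4 = 54.40 eV.
ΔE = 54.40 × (1/6² − 1/9²) = 54.40 × 0.01543 = 0.8395 eV.
λ = hc/ΔE = 1240 / 0.8395 = 1480 nm.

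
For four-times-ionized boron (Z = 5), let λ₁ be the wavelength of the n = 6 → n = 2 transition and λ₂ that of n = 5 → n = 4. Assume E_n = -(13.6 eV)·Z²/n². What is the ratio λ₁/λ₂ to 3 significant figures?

0.101

λ ∝ 1/ΔE ∝ 1/(1/n_f² − 1/n_i²), and the Z² and hc factors cancel in the ratio.
λ₁/λ₂ = (1/4² − 1/5²)/(1/2² − 1/6²) = 0.02250/0.2222 = 0.101.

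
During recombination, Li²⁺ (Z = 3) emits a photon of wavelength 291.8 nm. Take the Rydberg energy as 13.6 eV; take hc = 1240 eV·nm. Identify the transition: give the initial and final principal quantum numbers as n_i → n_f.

n_i = 6, n_f = 4

The photon energy is ΔE = hc/λ = 1240 / 291.8 = 4.249 eV.
With Z = 3, ΔE = 122.4 × (1/n_f² − 1/n_i²), so 1/n_f² − 1/n_i² = 0.03472.
Trying n_f = 4 gives 1/n_i² = 0.02778, i.e. n_i ≈ 6; this pair matches.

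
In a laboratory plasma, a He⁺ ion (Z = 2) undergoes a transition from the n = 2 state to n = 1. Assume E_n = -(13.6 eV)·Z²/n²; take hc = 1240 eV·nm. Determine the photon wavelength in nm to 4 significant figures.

For Z = 2 the level energies scale as Z², so the effective Rydberg energy is 13.6 × 4 = 54.40 eV.
ΔE = 54.40 × (1/1² − 1/2²) = 54.40 × 0.7500 = 40.80 eV.
λ = hc/ΔE = 1240 / 40.80 = 30.39 nm.

30.39 nm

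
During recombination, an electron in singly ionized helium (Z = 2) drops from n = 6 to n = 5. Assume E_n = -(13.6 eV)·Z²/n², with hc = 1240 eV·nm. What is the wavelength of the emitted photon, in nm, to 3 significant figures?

For Z = 2 the level energies scale as Z², so the effective Rydberg energy is 13.6 × 4 = 54.40 eV.
ΔE = 54.40 × (1/5² − 1/6²) = 54.40 × 0.01222 = 0.6649 eV.
λ = hc/ΔE = 1240 / 0.6649 = 1860 nm.

1860 nm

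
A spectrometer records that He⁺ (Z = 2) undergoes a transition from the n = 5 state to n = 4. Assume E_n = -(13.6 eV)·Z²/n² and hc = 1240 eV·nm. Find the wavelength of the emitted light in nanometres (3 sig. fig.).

1010 nm

For Z = 2 the level energies scale as Z², so the effective Rydberg energy is 13.6 × 4 = 54.40 eV.
ΔE = 54.40 × (1/4² − 1/5²) = 54.40 × 0.02250 = 1.224 eV.
λ = hc/ΔE = 1240 / 1.224 = 1010 nm.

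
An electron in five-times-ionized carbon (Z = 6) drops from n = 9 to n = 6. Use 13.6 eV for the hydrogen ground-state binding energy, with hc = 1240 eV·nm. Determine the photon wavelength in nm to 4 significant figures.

For Z = 6 the level energies scale as Z², so the effective Rydberg energy is 13.6 × 36 = 489.6 eV.
ΔE = 489.6 × (1/6² − 1/9²) = 489.6 × 0.01543 = 7.556 eV.
λ = hc/ΔE = 1240 / 7.556 = 164.1 nm.

164.1 nm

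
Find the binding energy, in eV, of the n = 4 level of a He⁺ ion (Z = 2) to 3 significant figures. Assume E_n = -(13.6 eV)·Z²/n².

3.40 eV

E_n = −13.6 Z²/n² = −54.40/n² eV for Z = 2.
E_4 = −54.40/16 = −3.40 eV, so ionization (to E = 0) requires 3.40 eV.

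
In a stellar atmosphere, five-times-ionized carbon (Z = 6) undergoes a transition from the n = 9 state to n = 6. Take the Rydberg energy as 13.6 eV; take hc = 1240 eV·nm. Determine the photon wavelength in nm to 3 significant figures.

164 nm

For Z = 6 the level energies scale as Z², so the effective Rydberg energy is 13.6 × 36 = 489.6 eV.
ΔE = 489.6 × (1/6² − 1/9²) = 489.6 × 0.01543 = 7.556 eV.
λ = hc/ΔE = 1240 / 7.556 = 164 nm.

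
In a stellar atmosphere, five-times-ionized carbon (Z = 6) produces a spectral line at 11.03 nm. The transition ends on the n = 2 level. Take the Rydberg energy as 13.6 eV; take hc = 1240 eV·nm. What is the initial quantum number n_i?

n_i = 7

The photon energy is ΔE = hc/λ = 1240 / 11.03 = 112.4 eV.
With Z = 6, ΔE = 489.6 × (1/n_f² − 1/n_i²), so 1/n_f² − 1/n_i² = 0.2296.
With n_f = 2: 1/n_i² = 1/4 − 0.2296 = 0.02038, so n_i ≈ 7.00.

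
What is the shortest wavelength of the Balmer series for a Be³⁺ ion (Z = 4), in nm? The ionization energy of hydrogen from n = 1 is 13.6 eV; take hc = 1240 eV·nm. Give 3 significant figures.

The Balmer series has lower level n_f = 2; the series limit corresponds to n_i → ∞.
ΔE_max = 13.6 × 16 / 2² = 54.40 eV.
λ_min = 1240 / 54.40 = 22.8 nm.

22.8 nm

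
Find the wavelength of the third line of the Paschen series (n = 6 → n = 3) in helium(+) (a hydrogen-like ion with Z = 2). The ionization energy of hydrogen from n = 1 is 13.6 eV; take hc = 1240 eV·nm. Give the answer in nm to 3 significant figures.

The Paschen series terminates on n_f = 3; the third line has n_i = 3+3 = 6.
ΔE = 54.40 × (1/3² − 1/6²) = 4.533 eV.
λ = 1240 / 4.533 = 274 nm.

274 nm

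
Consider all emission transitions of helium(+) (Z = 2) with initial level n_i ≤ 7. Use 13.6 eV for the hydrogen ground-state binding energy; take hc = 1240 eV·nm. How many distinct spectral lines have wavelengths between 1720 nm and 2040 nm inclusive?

Enumerate all n_i → n_f pairs with 1 ≤ n_f < n_i ≤ 7 and compute λ = 1240 / [13.6·4·(1/n_f² − 1/n_i²)].
Lines falling in [1720, 2040] nm: 6→5 (1865 nm).

1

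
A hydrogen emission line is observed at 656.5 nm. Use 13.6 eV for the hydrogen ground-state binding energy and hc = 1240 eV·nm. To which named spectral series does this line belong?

ΔE = 1240/656.5 = 1.889 eV.
This matches 13.6 × (1/2² − 1/3²), so n_f = 2: the Balmer series.

Balmer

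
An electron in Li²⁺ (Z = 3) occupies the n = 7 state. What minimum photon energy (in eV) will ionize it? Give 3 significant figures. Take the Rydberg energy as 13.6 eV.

2.50 eV

E_n = −13.6 Z²/n² = −122.4/n² eV for Z = 3.
E_7 = −122.4/49 = −2.50 eV, so ionization (to E = 0) requires 2.50 eV.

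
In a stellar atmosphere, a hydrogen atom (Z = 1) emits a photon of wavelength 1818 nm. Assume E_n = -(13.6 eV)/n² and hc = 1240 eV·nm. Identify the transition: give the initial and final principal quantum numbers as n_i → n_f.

The photon energy is ΔE = hc/λ = 1240 / 1818 = 0.6821 eV.
With Z = 1, ΔE = 13.60 × (1/n_f² − 1/n_i²), so 1/n_f² − 1/n_i² = 0.05015.
Trying n_f = 4 gives 1/n_i² = 0.01235, i.e. n_i ≈ 9; this pair matches.

n_i = 9, n_f = 4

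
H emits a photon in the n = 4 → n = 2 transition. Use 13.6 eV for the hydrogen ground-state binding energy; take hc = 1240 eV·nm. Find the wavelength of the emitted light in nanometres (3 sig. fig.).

ΔE = 13.60 × (1/2² − 1/4²) = 13.60 × 0.1875 = 2.550 eV.
λ = hc/ΔE = 1240 / 2.550 = 486 nm.
This line belongs to the Balmer series.

486 nm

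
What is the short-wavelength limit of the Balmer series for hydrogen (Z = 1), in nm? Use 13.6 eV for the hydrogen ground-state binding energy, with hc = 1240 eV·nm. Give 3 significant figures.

365 nm

The Balmer series has lower level n_f = 2; the series limit corresponds to n_i → ∞.
ΔE_max = 13.6 × 1 / 2² = 3.400 eV.
λ_min = 1240 / 3.400 = 365 nm.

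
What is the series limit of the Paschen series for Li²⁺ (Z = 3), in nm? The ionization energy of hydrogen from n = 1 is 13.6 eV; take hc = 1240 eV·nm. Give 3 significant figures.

91.2 nm

The Paschen series has lower level n_f = 3; the series limit corresponds to n_i → ∞.
ΔE_max = 13.6 × 9 / 3² = 13.60 eV.
λ_min = 1240 / 13.60 = 91.2 nm.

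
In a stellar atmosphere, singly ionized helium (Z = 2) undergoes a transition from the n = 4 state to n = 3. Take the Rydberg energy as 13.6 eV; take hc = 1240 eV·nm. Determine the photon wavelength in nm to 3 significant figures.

For Z = 2 the level energies scale as Z², so the effective Rydberg energy is 13.6 × 4 = 54.40 eV.
ΔE = 54.40 × (1/3² − 1/4²) = 54.40 × 0.04861 = 2.644 eV.
λ = hc/ΔE = 1240 / 2.644 = 469 nm.

469 nm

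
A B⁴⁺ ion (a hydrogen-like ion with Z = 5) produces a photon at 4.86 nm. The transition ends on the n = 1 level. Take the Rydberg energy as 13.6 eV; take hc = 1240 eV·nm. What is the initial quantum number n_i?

n_i = 2

The photon energy is ΔE = hc/λ = 1240 / 4.86 = 255.1 eV.
With Z = 5, ΔE = 340.0 × (1/n_f² − 1/n_i²), so 1/n_f² − 1/n_i² = 0.7504.
With n_f = 1: 1/n_i² = 1/1 − 0.7504 = 0.2496, so n_i ≈ 2.00.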